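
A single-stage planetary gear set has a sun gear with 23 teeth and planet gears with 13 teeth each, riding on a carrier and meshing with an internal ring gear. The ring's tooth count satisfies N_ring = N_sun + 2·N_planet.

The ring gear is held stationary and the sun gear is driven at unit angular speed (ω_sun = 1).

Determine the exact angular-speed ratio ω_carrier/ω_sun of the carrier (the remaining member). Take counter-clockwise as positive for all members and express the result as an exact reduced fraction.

N_ring = 23 + 2·13 = 49
23(ω_s−ω_c) = −49(ω_r−ω_c),  ω_r=0, ω_s=1
23(1−ω_c) = −49(0−ω_c)  ⇒  72ω_c = 23  ⇒  ω_c = 23/72
ω_c/ω_s = 23/72

23/72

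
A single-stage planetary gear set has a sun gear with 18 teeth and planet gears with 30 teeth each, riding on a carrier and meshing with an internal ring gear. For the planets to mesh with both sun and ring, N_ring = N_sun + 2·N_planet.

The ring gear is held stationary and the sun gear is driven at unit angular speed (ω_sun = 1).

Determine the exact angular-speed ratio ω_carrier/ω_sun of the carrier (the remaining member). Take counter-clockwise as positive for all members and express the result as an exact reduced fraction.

N_ring = 18 + 2·30 = 78
18(ω_s−ω_c) = −78(ω_r−ω_c),  ω_r=0, ω_s=1
18(1−ω_c) = −78(0−ω_c)  ⇒  96ω_c = 18  ⇒  ω_c = 3/16
ω_c/ω_s = 3/16

3/16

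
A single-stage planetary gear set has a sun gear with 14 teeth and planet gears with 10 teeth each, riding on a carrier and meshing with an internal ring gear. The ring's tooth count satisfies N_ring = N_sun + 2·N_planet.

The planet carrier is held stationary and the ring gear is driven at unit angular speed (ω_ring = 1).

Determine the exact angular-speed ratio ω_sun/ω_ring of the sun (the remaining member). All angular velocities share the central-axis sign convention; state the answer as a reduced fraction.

-17/7

N_ring = 14 + 2·10 = 34
14(ω_s−ω_c) = −34(ω_r−ω_c),  ω_c=0, ω_r=1
ω_s = 0 − (34/14)(1−0) = -17/7
ω_s/ω_r = -17/7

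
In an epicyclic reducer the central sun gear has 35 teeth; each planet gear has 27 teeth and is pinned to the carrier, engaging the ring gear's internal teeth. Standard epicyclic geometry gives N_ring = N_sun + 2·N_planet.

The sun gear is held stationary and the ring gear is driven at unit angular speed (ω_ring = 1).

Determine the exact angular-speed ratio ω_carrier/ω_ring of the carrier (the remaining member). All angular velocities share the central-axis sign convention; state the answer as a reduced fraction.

89/124

N_ring = 35 + 2·27 = 89
35(ω_s−ω_c) = −89(ω_r−ω_c),  ω_s=0, ω_r=1
35(0−ω_c) = −89(1−ω_c)  ⇒  124ω_c = 89  ⇒  ω_c = 89/124
ω_c/ω_r = 89/124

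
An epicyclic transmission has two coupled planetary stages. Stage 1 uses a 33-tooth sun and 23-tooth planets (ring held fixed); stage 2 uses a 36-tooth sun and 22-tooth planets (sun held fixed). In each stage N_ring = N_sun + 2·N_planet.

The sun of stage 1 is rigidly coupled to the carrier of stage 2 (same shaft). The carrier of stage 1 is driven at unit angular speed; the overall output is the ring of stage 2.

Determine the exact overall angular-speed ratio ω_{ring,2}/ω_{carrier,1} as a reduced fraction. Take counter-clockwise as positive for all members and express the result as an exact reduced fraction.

Stage 1: N_ring = 33 + 2·23 = 79
Stage 1: 33(ω_s−ω_c) = −79(ω_r−ω_c),  ω_r=0, ω_c=1
Stage 1: ω_s = 1 − (79/33)(0−1) = 112/33
  ⇒ ω_s¹/ω_c¹ = 112/33
Stage 2: N_ring = 36 + 2·22 = 80
Stage 2: 36(ω_s−ω_c) = −80(ω_r−ω_c),  ω_s=0, ω_c=1
Stage 2: ω_r = 1 − (36/80)(0−1) = 29/20
  ⇒ ω_r²/ω_c² = 29/20
Coupling ω_c² = ω_s¹ ⇒ overall = 112/33 × 29/20 = 812/165

812/165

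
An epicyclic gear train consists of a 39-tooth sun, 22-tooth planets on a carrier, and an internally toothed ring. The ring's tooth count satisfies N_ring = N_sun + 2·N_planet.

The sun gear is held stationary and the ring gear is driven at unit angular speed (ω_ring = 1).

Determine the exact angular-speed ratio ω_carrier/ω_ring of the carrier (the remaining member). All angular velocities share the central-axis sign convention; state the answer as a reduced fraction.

83/122

N_ring = 39 + 2·22 = 83
39(ω_s−ω_c) = −83(ω_r−ω_c),  ω_s=0, ω_r=1
39(0−ω_c) = −83(1−ω_c)  ⇒  122ω_c = 83  ⇒  ω_c = 83/122
ω_c/ω_r = 83/122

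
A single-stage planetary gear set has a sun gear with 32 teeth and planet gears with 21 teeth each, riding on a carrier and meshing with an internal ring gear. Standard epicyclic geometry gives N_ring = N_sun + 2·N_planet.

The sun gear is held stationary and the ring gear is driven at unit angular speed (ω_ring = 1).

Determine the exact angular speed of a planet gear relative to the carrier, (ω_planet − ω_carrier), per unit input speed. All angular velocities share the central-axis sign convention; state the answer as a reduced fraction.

N_ring = 32 + 2·21 = 74
32(ω_s−ω_c) = −74(ω_r−ω_c),  ω_s=0, ω_r=1
32(0−ω_c) = −74(1−ω_c)  ⇒  106ω_c = 74  ⇒  ω_c = 37/53
sun–planet: 32·(0−37/53) = −21·(ω_p−ω_c)  ⇒  ω_p−ω_c = −(32/21)·(-37/53) = 1184/1113

1184/1113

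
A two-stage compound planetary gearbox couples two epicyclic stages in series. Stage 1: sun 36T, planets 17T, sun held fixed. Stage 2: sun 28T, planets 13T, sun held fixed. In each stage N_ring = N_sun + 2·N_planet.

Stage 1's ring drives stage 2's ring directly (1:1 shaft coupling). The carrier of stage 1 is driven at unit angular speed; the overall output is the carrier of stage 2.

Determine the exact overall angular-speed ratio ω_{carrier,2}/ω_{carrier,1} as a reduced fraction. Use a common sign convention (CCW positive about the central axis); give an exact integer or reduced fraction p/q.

1431/1435

Stage 1: N_ring = 36 + 2·17 = 70
Stage 1: 36(ω_s−ω_c) = −70(ω_r−ω_c),  ω_s=0, ω_c=1
Stage 1: ω_r = 1 − (36/70)(0−1) = 53/35
  ⇒ ω_r¹/ω_c¹ = 53/35
Stage 2: N_ring = 28 + 2·13 = 54
Stage 2: 28(ω_s−ω_c) = −54(ω_r−ω_c),  ω_s=0, ω_r=1
Stage 2: 28(0−ω_c) = −54(1−ω_c)  ⇒  82ω_c = 54  ⇒  ω_c = 27/41
  ⇒ ω_c²/ω_r² = 27/41
Coupling ω_r² = ω_r¹ ⇒ overall = 53/35 × 27/41 = 1431/1435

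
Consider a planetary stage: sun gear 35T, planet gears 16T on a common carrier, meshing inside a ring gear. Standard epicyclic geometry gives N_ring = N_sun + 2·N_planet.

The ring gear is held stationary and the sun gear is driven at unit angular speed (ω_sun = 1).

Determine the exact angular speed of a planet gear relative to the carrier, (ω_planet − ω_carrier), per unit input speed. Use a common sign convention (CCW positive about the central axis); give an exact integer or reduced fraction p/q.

N_ring = 35 + 2·16 = 67
35(ω_s−ω_c) = −67(ω_r−ω_c),  ω_r=0, ω_s=1
35(1−ω_c) = −67(0−ω_c)  ⇒  102ω_c = 35  ⇒  ω_c = 35/102
sun–planet: 35·(1−35/102) = −16·(ω_p−ω_c)  ⇒  ω_p−ω_c = −(35/16)·(67/102) = -2345/1632

-2345/1632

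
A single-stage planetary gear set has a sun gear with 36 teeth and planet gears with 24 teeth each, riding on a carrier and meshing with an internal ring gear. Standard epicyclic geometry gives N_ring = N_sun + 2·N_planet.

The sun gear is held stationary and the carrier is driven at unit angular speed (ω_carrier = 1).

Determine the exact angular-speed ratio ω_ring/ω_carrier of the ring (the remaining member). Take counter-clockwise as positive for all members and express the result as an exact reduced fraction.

10/7

N_ring = 36 + 2·24 = 84
36(ω_s−ω_c) = −84(ω_r−ω_c),  ω_s=0, ω_c=1
ω_r = 1 − (36/84)(0−1) = 10/7
ω_r/ω_c = 10/7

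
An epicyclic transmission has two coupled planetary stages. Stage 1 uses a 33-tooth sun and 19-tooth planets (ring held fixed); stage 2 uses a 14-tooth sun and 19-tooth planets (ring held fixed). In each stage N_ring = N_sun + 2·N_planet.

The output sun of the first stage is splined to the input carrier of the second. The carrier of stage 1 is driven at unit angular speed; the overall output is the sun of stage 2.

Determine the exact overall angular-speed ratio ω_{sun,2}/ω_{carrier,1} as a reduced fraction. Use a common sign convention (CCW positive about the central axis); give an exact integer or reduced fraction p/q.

Stage 1: N_ring = 33 + 2·19 = 71
Stage 1: 33(ω_s−ω_c) = −71(ω_r−ω_c),  ω_r=0, ω_c=1
Stage 1: ω_s = 1 − (71/33)(0−1) = 104/33
  ⇒ ω_s¹/ω_c¹ = 104/33
Stage 2: N_ring = 14 + 2·19 = 52
Stage 2: 14(ω_s−ω_c) = −52(ω_r−ω_c),  ω_r=0, ω_c=1
Stage 2: ω_s = 1 − (52/14)(0−1) = 33/7
  ⇒ ω_s²/ω_c² = 33/7
Coupling ω_c² = ω_s¹ ⇒ overall = 104/33 × 33/7 = 104/7

104/7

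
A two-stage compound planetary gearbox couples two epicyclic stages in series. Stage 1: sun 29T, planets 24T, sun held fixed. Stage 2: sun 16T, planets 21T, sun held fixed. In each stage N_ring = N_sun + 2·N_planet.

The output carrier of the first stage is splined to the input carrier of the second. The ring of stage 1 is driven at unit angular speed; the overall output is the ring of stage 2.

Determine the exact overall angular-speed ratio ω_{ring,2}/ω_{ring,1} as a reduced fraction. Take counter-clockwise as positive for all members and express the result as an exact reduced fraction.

Stage 1: N_ring = 29 + 2·24 = 77
Stage 1: 29(ω_s−ω_c) = −77(ω_r−ω_c),  ω_s=0, ω_r=1
Stage 1: 29(0−ω_c) = −77(1−ω_c)  ⇒  106ω_c = 77  ⇒  ω_c = 77/106
  ⇒ ω_c¹/ω_r¹ = 77/106
Stage 2: N_ring = 16 + 2·21 = 58
Stage 2: 16(ω_s−ω_c) = −58(ω_r−ω_c),  ω_s=0, ω_c=1
Stage 2: ω_r = 1 − (16/58)(0−1) = 37/29
  ⇒ ω_r²/ω_c² = 37/29
Coupling ω_c² = ω_c¹ ⇒ overall = 77/106 × 37/29 = 2849/3074

2849/3074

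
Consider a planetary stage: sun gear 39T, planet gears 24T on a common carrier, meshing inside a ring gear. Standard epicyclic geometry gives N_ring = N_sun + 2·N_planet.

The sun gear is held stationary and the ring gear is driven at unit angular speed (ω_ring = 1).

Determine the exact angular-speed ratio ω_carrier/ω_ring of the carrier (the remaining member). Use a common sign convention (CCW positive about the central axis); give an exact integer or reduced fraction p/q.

29/42

N_ring = 39 + 2·24 = 87
39(ω_s−ω_c) = −87(ω_r−ω_c),  ω_s=0, ω_r=1
39(0−ω_c) = −87(1−ω_c)  ⇒  126ω_c = 87  ⇒  ω_c = 29/42
ω_c/ω_r = 29/42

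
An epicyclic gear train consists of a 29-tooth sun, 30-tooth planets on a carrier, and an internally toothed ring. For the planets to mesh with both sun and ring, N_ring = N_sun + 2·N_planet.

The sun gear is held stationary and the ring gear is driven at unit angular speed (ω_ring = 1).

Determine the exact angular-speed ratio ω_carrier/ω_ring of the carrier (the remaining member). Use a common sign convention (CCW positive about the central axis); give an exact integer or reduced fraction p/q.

89/118

N_ring = 29 + 2·30 = 89
29(ω_s−ω_c) = −89(ω_r−ω_c),  ω_s=0, ω_r=1
29(0−ω_c) = −89(1−ω_c)  ⇒  118ω_c = 89  ⇒  ω_c = 89/118
ω_c/ω_r = 89/118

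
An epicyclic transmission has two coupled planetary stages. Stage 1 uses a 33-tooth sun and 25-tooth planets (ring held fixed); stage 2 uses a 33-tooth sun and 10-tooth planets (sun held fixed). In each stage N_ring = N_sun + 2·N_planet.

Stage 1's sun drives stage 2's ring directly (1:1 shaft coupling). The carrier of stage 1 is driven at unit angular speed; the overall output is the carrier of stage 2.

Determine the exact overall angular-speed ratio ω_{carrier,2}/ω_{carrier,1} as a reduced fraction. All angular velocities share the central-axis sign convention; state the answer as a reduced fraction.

Stage 1: N_ring = 33 + 2·25 = 83
Stage 1: 33(ω_s−ω_c) = −83(ω_r−ω_c),  ω_r=0, ω_c=1
Stage 1: ω_s = 1 − (83/33)(0−1) = 116/33
  ⇒ ω_s¹/ω_c¹ = 116/33
Stage 2: N_ring = 33 + 2·10 = 53
Stage 2: 33(ω_s−ω_c) = −53(ω_r−ω_c),  ω_s=0, ω_r=1
Stage 2: 33(0−ω_c) = −53(1−ω_c)  ⇒  86ω_c = 53  ⇒  ω_c = 53/86
  ⇒ ω_c²/ω_r² = 53/86
Coupling ω_r² = ω_s¹ ⇒ overall = 116/33 × 53/86 = 3074/1419

3074/1419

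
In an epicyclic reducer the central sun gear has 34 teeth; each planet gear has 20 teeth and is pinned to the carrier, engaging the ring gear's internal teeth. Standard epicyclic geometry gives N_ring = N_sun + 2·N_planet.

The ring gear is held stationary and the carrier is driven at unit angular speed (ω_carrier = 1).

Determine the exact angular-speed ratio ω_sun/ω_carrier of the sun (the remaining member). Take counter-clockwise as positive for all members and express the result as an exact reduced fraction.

N_ring = 34 + 2·20 = 74
34(ω_s−ω_c) = −74(ω_r−ω_c),  ω_r=0, ω_c=1
ω_s = 1 − (74/34)(0−1) = 54/17
ω_s/ω_c = 54/17

54/17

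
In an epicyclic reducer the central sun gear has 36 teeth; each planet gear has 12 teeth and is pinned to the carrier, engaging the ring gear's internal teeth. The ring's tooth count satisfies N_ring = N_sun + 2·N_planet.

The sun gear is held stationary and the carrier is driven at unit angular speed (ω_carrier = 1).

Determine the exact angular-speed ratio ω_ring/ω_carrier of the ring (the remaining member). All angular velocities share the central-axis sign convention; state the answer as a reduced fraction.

N_ring = 36 + 2·12 = 60
36(ω_s−ω_c) = −60(ω_r−ω_c),  ω_s=0, ω_c=1
ω_r = 1 − (36/60)(0−1) = 8/5
ω_r/ω_c = 8/5

8/5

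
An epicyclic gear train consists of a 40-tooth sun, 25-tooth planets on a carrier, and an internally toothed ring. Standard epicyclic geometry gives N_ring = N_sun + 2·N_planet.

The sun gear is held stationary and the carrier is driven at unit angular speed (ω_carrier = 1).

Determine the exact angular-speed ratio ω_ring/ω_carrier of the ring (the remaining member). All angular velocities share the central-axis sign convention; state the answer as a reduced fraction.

N_ring = 40 + 2·25 = 90
40(ω_s−ω_c) = −90(ω_r−ω_c),  ω_s=0, ω_c=1
ω_r = 1 − (40/90)(0−1) = 13/9
ω_r/ω_c = 13/9

13/9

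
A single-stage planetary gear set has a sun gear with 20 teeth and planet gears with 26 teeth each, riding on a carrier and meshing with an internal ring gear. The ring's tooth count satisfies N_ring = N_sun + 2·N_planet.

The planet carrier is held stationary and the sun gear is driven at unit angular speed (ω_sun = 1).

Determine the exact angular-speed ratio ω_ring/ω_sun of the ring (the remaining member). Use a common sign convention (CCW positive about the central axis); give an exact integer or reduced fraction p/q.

-5/18

N_ring = 20 + 2·26 = 72
20(ω_s−ω_c) = −72(ω_r−ω_c),  ω_c=0, ω_s=1
ω_r = 0 − (20/72)(1−0) = -5/18
ω_r/ω_s = -5/18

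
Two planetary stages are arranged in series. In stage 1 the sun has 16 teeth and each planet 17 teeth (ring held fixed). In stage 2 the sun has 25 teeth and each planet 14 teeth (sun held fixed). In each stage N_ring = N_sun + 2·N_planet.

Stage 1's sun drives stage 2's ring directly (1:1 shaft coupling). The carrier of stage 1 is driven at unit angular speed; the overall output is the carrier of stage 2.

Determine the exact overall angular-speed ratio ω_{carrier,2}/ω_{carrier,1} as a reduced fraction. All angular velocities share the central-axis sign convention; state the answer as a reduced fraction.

Stage 1: N_ring = 16 + 2·17 = 50
Stage 1: 16(ω_s−ω_c) = −50(ω_r−ω_c),  ω_r=0, ω_c=1
Stage 1: ω_s = 1 − (50/16)(0−1) = 33/8
  ⇒ ω_s¹/ω_c¹ = 33/8
Stage 2: N_ring = 25 + 2·14 = 53
Stage 2: 25(ω_s−ω_c) = −53(ω_r−ω_c),  ω_s=0, ω_r=1
Stage 2: 25(0−ω_c) = −53(1−ω_c)  ⇒  78ω_c = 53  ⇒  ω_c = 53/78
  ⇒ ω_c²/ω_r² = 53/78
Coupling ω_r² = ω_s¹ ⇒ overall = 33/8 × 53/78 = 583/208

583/208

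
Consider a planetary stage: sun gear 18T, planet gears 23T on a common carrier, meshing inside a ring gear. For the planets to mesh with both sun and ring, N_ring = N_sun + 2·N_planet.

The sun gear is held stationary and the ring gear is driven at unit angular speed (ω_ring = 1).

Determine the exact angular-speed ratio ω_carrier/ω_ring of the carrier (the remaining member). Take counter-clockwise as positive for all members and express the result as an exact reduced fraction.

32/41

N_ring = 18 + 2·23 = 64
18(ω_s−ω_c) = −64(ω_r−ω_c),  ω_s=0, ω_r=1
18(0−ω_c) = −64(1−ω_c)  ⇒  82ω_c = 64  ⇒  ω_c = 32/41
ω_c/ω_r = 32/41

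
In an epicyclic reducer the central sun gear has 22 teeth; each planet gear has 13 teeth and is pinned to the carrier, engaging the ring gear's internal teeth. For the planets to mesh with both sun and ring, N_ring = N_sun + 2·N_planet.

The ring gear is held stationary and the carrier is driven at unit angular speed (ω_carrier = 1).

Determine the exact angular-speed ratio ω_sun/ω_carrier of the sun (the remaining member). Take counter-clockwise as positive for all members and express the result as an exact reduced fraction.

N_ring = 22 + 2·13 = 48
22(ω_s−ω_c) = −48(ω_r−ω_c),  ω_r=0, ω_c=1
ω_s = 1 − (48/22)(0−1) = 35/11
ω_s/ω_c = 35/11

35/11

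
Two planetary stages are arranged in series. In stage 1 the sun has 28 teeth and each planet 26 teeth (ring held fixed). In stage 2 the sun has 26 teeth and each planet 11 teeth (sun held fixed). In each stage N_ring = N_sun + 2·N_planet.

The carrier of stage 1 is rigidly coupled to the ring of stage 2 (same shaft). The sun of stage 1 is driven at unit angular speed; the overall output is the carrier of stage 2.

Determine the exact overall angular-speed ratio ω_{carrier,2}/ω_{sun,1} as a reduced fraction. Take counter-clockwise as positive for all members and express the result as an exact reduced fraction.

Stage 1: N_ring = 28 + 2·26 = 80
Stage 1: 28(ω_s−ω_c) = −80(ω_r−ω_c),  ω_r=0, ω_s=1
Stage 1: 28(1−ω_c) = −80(0−ω_c)  ⇒  108ω_c = 28  ⇒  ω_c = 7/27
  ⇒ ω_c¹/ω_s¹ = 7/27
Stage 2: N_ring = 26 + 2·11 = 48
Stage 2: 26(ω_s−ω_c) = −48(ω_r−ω_c),  ω_s=0, ω_r=1
Stage 2: 26(0−ω_c) = −48(1−ω_c)  ⇒  74ω_c = 48  ⇒  ω_c = 24/37
  ⇒ ω_c²/ω_r² = 24/37
Coupling ω_r² = ω_c¹ ⇒ overall = 7/27 × 24/37 = 56/333

56/333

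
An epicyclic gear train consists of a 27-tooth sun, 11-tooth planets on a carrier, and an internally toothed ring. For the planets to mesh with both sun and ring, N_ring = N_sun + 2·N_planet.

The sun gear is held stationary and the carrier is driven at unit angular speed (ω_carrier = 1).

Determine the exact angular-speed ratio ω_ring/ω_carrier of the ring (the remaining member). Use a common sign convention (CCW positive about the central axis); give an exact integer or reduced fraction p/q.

N_ring = 27 + 2·11 = 49
27(ω_s−ω_c) = −49(ω_r−ω_c),  ω_s=0, ω_c=1
ω_r = 1 − (27/49)(0−1) = 76/49
ω_r/ω_c = 76/49

76/49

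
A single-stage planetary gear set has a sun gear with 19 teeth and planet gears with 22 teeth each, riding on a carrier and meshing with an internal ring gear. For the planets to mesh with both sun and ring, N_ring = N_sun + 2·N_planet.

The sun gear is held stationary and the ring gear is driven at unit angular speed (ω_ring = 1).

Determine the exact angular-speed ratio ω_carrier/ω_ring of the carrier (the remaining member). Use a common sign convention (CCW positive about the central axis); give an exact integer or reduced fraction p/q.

63/82

N_ring = 19 + 2·22 = 63
19(ω_s−ω_c) = −63(ω_r−ω_c),  ω_s=0, ω_r=1
19(0−ω_c) = −63(1−ω_c)  ⇒  82ω_c = 63  ⇒  ω_c = 63/82
ω_c/ω_r = 63/82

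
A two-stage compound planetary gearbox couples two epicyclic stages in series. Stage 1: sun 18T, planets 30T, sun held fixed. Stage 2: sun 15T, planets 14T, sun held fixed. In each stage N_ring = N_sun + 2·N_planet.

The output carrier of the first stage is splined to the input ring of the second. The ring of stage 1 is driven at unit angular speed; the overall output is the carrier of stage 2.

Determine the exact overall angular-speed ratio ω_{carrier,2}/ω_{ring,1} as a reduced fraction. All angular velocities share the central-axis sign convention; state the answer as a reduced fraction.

Stage 1: N_ring = 18 + 2·30 = 78
Stage 1: 18(ω_s−ω_c) = −78(ω_r−ω_c),  ω_s=0, ω_r=1
Stage 1: 18(0−ω_c) = −78(1−ω_c)  ⇒  96ω_c = 78  ⇒  ω_c = 13/16
  ⇒ ω_c¹/ω_r¹ = 13/16
Stage 2: N_ring = 15 + 2·14 = 43
Stage 2: 15(ω_s−ω_c) = −43(ω_r−ω_c),  ω_s=0, ω_r=1
Stage 2: 15(0−ω_c) = −43(1−ω_c)  ⇒  58ω_c = 43  ⇒  ω_c = 43/58
  ⇒ ω_c²/ω_r² = 43/58
Coupling ω_r² = ω_c¹ ⇒ overall = 13/16 × 43/58 = 559/928

559/928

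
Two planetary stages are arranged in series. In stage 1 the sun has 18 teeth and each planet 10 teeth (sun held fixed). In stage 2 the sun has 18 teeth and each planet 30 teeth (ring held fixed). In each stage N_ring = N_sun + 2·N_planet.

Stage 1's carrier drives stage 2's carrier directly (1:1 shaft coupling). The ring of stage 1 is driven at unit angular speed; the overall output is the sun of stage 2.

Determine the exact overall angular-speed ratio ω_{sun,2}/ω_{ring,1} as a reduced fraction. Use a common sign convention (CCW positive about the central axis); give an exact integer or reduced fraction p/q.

76/21

Stage 1: N_ring = 18 + 2·10 = 38
Stage 1: 18(ω_s−ω_c) = −38(ω_r−ω_c),  ω_s=0, ω_r=1
Stage 1: 18(0−ω_c) = −38(1−ω_c)  ⇒  56ω_c = 38  ⇒  ω_c = 19/28
  ⇒ ω_c¹/ω_r¹ = 19/28
Stage 2: N_ring = 18 + 2·30 = 78
Stage 2: 18(ω_s−ω_c) = −78(ω_r−ω_c),  ω_r=0, ω_c=1
Stage 2: ω_s = 1 − (78/18)(0−1) = 16/3
  ⇒ ω_s²/ω_c² = 16/3
Coupling ω_c² = ω_c¹ ⇒ overall = 19/28 × 16/3 = 76/21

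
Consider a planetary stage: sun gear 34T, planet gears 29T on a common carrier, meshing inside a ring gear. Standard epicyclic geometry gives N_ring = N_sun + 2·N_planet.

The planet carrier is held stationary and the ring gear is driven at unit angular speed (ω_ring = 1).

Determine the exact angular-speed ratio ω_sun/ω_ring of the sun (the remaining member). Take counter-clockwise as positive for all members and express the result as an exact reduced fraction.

N_ring = 34 + 2·29 = 92
34(ω_s−ω_c) = −92(ω_r−ω_c),  ω_c=0, ω_r=1
ω_s = 0 − (92/34)(1−0) = -46/17
ω_s/ω_r = -46/17

-46/17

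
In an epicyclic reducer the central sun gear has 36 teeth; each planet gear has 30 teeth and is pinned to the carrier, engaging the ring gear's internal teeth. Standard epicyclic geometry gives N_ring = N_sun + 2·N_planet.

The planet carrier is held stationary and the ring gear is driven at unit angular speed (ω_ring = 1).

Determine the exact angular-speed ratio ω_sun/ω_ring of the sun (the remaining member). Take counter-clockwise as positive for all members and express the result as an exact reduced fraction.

N_ring = 36 + 2·30 = 96
36(ω_s−ω_c) = −96(ω_r−ω_c),  ω_c=0, ω_r=1
ω_s = 0 − (96/36)(1−0) = -8/3
ω_s/ω_r = -8/3

-8/3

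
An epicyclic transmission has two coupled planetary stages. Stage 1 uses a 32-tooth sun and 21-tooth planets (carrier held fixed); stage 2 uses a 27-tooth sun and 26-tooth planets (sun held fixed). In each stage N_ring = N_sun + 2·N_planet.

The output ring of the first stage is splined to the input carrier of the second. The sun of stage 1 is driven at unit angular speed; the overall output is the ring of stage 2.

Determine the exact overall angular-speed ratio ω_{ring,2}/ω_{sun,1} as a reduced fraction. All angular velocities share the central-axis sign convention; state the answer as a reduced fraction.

-1696/2923

Stage 1: N_ring = 32 + 2·21 = 74
Stage 1: 32(ω_s−ω_c) = −74(ω_r−ω_c),  ω_c=0, ω_s=1
Stage 1: ω_r = 0 − (32/74)(1−0) = -16/37
  ⇒ ω_r¹/ω_s¹ = -16/37
Stage 2: N_ring = 27 + 2·26 = 79
Stage 2: 27(ω_s−ω_c) = −79(ω_r−ω_c),  ω_s=0, ω_c=1
Stage 2: ω_r = 1 − (27/79)(0−1) = 106/79
  ⇒ ω_r²/ω_c² = 106/79
Coupling ω_c² = ω_r¹ ⇒ overall = -16/37 × 106/79 = -1696/2923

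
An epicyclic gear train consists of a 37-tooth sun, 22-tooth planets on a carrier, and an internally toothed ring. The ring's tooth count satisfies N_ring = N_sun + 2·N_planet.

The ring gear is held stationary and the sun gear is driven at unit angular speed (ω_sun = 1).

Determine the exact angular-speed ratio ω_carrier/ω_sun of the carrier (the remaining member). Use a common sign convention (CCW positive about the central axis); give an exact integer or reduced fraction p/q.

N_ring = 37 + 2·22 = 81
37(ω_s−ω_c) = −81(ω_r−ω_c),  ω_r=0, ω_s=1
37(1−ω_c) = −81(0−ω_c)  ⇒  118ω_c = 37  ⇒  ω_c = 37/118
ω_c/ω_s = 37/118

37/118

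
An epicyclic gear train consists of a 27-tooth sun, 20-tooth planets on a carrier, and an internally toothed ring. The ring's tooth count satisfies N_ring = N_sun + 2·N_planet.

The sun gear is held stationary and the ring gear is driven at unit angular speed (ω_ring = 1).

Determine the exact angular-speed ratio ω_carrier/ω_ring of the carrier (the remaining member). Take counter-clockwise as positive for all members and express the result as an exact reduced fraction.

N_ring = 27 + 2·20 = 67
27(ω_s−ω_c) = −67(ω_r−ω_c),  ω_s=0, ω_r=1
27(0−ω_c) = −67(1−ω_c)  ⇒  94ω_c = 67  ⇒  ω_c = 67/94
ω_c/ω_r = 67/94

67/94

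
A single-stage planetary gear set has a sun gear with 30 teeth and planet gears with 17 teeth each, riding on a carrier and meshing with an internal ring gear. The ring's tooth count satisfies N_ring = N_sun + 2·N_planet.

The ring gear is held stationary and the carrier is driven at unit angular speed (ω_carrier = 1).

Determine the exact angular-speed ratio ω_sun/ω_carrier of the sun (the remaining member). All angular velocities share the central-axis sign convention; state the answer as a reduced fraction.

47/15

N_ring = 30 + 2·17 = 64
30(ω_s−ω_c) = −64(ω_r−ω_c),  ω_r=0, ω_c=1
ω_s = 1 − (64/30)(0−1) = 47/15
ω_s/ω_c = 47/15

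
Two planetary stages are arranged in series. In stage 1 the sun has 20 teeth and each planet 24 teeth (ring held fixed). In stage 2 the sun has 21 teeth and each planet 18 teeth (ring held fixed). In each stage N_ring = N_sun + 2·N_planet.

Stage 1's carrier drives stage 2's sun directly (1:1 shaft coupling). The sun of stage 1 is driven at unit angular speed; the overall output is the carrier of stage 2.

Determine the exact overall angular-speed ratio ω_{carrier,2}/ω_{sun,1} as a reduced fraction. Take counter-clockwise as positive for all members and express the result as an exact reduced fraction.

35/572

Stage 1: N_ring = 20 + 2·24 = 68
Stage 1: 20(ω_s−ω_c) = −68(ω_r−ω_c),  ω_r=0, ω_s=1
Stage 1: 20(1−ω_c) = −68(0−ω_c)  ⇒  88ω_c = 20  ⇒  ω_c = 5/22
  ⇒ ω_c¹/ω_s¹ = 5/22
Stage 2: N_ring = 21 + 2·18 = 57
Stage 2: 21(ω_s−ω_c) = −57(ω_r−ω_c),  ω_r=0, ω_s=1
Stage 2: 21(1−ω_c) = −57(0−ω_c)  ⇒  78ω_c = 21  ⇒  ω_c = 7/26
  ⇒ ω_c²/ω_s² = 7/26
Coupling ω_s² = ω_c¹ ⇒ overall = 5/22 × 7/26 = 35/572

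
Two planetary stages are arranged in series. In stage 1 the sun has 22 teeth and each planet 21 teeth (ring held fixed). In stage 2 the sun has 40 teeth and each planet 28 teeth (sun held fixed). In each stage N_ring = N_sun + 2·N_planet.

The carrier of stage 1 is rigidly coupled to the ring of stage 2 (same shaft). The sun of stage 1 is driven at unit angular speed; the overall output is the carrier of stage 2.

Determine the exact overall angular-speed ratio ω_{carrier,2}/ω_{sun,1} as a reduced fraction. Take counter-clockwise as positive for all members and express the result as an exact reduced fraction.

132/731

Stage 1: N_ring = 22 + 2·21 = 64
Stage 1: 22(ω_s−ω_c) = −64(ω_r−ω_c),  ω_r=0, ω_s=1
Stage 1: 22(1−ω_c) = −64(0−ω_c)  ⇒  86ω_c = 22  ⇒  ω_c = 11/43
  ⇒ ω_c¹/ω_s¹ = 11/43
Stage 2: N_ring = 40 + 2·28 = 96
Stage 2: 40(ω_s−ω_c) = −96(ω_r−ω_c),  ω_s=0, ω_r=1
Stage 2: 40(0−ω_c) = −96(1−ω_c)  ⇒  136ω_c = 96  ⇒  ω_c = 12/17
  ⇒ ω_c²/ω_r² = 12/17
Coupling ω_r² = ω_c¹ ⇒ overall = 11/43 × 12/17 = 132/731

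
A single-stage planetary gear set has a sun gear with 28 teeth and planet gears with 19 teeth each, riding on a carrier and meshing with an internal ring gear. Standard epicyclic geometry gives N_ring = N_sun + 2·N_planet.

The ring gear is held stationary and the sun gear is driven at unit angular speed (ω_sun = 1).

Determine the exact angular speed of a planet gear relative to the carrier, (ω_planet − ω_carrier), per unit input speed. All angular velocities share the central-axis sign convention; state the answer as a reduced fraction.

-924/893

N_ring = 28 + 2·19 = 66
28(ω_s−ω_c) = −66(ω_r−ω_c),  ω_r=0, ω_s=1
28(1−ω_c) = −66(0−ω_c)  ⇒  94ω_c = 28  ⇒  ω_c = 14/47
sun–planet: 28·(1−14/47) = −19·(ω_p−ω_c)  ⇒  ω_p−ω_c = −(28/19)·(33/47) = -924/893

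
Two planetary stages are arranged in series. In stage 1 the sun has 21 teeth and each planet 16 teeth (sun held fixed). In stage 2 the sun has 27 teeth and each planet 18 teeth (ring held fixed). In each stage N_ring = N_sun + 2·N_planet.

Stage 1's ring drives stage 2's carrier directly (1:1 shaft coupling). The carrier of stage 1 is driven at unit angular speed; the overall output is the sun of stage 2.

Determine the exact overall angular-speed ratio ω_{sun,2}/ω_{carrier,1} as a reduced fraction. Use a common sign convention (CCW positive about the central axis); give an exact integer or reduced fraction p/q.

740/159

Stage 1: N_ring = 21 + 2·16 = 53
Stage 1: 21(ω_s−ω_c) = −53(ω_r−ω_c),  ω_s=0, ω_c=1
Stage 1: ω_r = 1 − (21/53)(0−1) = 74/53
  ⇒ ω_r¹/ω_c¹ = 74/53
Stage 2: N_ring = 27 + 2·18 = 63
Stage 2: 27(ω_s−ω_c) = −63(ω_r−ω_c),  ω_r=0, ω_c=1
Stage 2: ω_s = 1 − (63/27)(0−1) = 10/3
  ⇒ ω_s²/ω_c² = 10/3
Coupling ω_c² = ω_r¹ ⇒ overall = 74/53 × 10/3 = 740/159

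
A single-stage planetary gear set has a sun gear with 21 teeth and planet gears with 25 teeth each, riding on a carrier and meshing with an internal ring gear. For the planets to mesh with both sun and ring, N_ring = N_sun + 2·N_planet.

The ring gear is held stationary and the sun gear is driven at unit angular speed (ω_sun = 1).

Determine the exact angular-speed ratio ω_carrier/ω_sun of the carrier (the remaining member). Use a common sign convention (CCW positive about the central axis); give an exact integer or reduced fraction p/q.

N_ring = 21 + 2·25 = 71
21(ω_s−ω_c) = −71(ω_r−ω_c),  ω_r=0, ω_s=1
21(1−ω_c) = −71(0−ω_c)  ⇒  92ω_c = 21  ⇒  ω_c = 21/92
ω_c/ω_s = 21/92

21/92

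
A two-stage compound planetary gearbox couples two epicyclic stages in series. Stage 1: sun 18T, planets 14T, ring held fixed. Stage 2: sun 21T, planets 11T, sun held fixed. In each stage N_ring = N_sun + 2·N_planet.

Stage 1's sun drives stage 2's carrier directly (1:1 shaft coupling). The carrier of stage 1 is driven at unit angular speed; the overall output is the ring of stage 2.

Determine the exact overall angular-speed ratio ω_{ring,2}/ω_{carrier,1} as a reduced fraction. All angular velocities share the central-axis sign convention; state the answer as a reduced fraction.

2048/387

Stage 1: N_ring = 18 + 2·14 = 46
Stage 1: 18(ω_s−ω_c) = −46(ω_r−ω_c),  ω_r=0, ω_c=1
Stage 1: ω_s = 1 − (46/18)(0−1) = 32/9
  ⇒ ω_s¹/ω_c¹ = 32/9
Stage 2: N_ring = 21 + 2·11 = 43
Stage 2: 21(ω_s−ω_c) = −43(ω_r−ω_c),  ω_s=0, ω_c=1
Stage 2: ω_r = 1 − (21/43)(0−1) = 64/43
  ⇒ ω_r²/ω_c² = 64/43
Coupling ω_c² = ω_s¹ ⇒ overall = 32/9 × 64/43 = 2048/387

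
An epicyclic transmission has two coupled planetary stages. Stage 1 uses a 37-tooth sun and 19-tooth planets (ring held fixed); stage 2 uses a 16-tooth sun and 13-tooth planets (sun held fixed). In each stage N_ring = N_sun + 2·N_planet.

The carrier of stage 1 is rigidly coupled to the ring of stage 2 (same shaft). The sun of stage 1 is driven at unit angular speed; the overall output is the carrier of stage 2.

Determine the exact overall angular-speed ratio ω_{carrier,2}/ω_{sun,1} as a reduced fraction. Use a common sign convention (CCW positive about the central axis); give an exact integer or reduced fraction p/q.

Stage 1: N_ring = 37 + 2·19 = 75
Stage 1: 37(ω_s−ω_c) = −75(ω_r−ω_c),  ω_r=0, ω_s=1
Stage 1: 37(1−ω_c) = −75(0−ω_c)  ⇒  112ω_c = 37  ⇒  ω_c = 37/112
  ⇒ ω_c¹/ω_s¹ = 37/112
Stage 2: N_ring = 16 + 2·13 = 42
Stage 2: 16(ω_s−ω_c) = −42(ω_r−ω_c),  ω_s=0, ω_r=1
Stage 2: 16(0−ω_c) = −42(1−ω_c)  ⇒  58ω_c = 42  ⇒  ω_c = 21/29
  ⇒ ω_c²/ω_r² = 21/29
Coupling ω_r² = ω_c¹ ⇒ overall = 37/112 × 21/29 = 111/464

111/464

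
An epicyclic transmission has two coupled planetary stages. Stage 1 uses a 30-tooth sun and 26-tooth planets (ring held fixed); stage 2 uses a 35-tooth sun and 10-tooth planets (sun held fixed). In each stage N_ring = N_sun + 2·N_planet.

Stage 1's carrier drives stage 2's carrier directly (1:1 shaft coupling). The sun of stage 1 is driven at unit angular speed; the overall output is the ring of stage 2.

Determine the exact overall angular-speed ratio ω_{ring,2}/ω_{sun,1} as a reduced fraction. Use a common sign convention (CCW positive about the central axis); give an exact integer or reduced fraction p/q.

135/308

Stage 1: N_ring = 30 + 2·26 = 82
Stage 1: 30(ω_s−ω_c) = −82(ω_r−ω_c),  ω_r=0, ω_s=1
Stage 1: 30(1−ω_c) = −82(0−ω_c)  ⇒  112ω_c = 30  ⇒  ω_c = 15/56
  ⇒ ω_c¹/ω_s¹ = 15/56
Stage 2: N_ring = 35 + 2·10 = 55
Stage 2: 35(ω_s−ω_c) = −55(ω_r−ω_c),  ω_s=0, ω_c=1
Stage 2: ω_r = 1 − (35/55)(0−1) = 18/11
  ⇒ ω_r²/ω_c² = 18/11
Coupling ω_c² = ω_c¹ ⇒ overall = 15/56 × 18/11 = 135/308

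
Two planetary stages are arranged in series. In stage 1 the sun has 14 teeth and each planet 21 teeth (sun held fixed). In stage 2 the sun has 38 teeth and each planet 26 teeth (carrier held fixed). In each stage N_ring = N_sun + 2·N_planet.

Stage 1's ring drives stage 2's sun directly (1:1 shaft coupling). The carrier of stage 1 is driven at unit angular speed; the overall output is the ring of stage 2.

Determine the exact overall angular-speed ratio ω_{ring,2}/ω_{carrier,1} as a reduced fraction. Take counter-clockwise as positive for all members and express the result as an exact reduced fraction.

-19/36

Stage 1: N_ring = 14 + 2·21 = 56
Stage 1: 14(ω_s−ω_c) = −56(ω_r−ω_c),  ω_s=0, ω_c=1
Stage 1: ω_r = 1 − (14/56)(0−1) = 5/4
  ⇒ ω_r¹/ω_c¹ = 5/4
Stage 2: N_ring = 38 + 2·26 = 90
Stage 2: 38(ω_s−ω_c) = −90(ω_r−ω_c),  ω_c=0, ω_s=1
Stage 2: ω_r = 0 − (38/90)(1−0) = -19/45
  ⇒ ω_r²/ω_s² = -19/45
Coupling ω_s² = ω_r¹ ⇒ overall = 5/4 × -19/45 = -19/36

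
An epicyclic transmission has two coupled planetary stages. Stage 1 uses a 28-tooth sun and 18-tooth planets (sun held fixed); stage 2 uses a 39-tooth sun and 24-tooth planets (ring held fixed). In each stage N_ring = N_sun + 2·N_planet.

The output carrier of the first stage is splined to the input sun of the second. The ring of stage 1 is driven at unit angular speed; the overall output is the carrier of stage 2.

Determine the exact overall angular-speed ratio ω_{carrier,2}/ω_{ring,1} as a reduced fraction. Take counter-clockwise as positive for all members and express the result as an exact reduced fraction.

104/483

Stage 1: N_ring = 28 + 2·18 = 64
Stage 1: 28(ω_s−ω_c) = −64(ω_r−ω_c),  ω_s=0, ω_r=1
Stage 1: 28(0−ω_c) = −64(1−ω_c)  ⇒  92ω_c = 64  ⇒  ω_c = 16/23
  ⇒ ω_c¹/ω_r¹ = 16/23
Stage 2: N_ring = 39 + 2·24 = 87
Stage 2: 39(ω_s−ω_c) = −87(ω_r−ω_c),  ω_r=0, ω_s=1
Stage 2: 39(1−ω_c) = −87(0−ω_c)  ⇒  126ω_c = 39  ⇒  ω_c = 13/42
  ⇒ ω_c²/ω_s² = 13/42
Coupling ω_s² = ω_c¹ ⇒ overall = 16/23 × 13/42 = 104/483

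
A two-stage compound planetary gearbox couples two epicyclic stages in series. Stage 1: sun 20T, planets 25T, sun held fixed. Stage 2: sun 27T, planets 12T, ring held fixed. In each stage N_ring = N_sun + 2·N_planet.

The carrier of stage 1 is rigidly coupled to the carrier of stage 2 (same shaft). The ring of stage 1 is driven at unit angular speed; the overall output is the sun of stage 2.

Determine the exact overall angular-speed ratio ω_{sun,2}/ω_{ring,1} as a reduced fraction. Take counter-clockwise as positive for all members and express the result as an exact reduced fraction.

182/81

Stage 1: N_ring = 20 + 2·25 = 70
Stage 1: 20(ω_s−ω_c) = −70(ω_r−ω_c),  ω_s=0, ω_r=1
Stage 1: 20(0−ω_c) = −70(1−ω_c)  ⇒  90ω_c = 70  ⇒  ω_c = 7/9
  ⇒ ω_c¹/ω_r¹ = 7/9
Stage 2: N_ring = 27 + 2·12 = 51
Stage 2: 27(ω_s−ω_c) = −51(ω_r−ω_c),  ω_r=0, ω_c=1
Stage 2: ω_s = 1 − (51/27)(0−1) = 26/9
  ⇒ ω_s²/ω_c² = 26/9
Coupling ω_c² = ω_c¹ ⇒ overall = 7/9 × 26/9 = 182/81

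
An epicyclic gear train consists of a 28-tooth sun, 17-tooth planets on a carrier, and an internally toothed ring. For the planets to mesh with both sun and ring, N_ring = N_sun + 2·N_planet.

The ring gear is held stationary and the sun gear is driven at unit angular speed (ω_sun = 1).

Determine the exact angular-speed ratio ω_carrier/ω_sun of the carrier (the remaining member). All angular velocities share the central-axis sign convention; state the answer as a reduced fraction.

14/45

N_ring = 28 + 2·17 = 62
28(ω_s−ω_c) = −62(ω_r−ω_c),  ω_r=0, ω_s=1
28(1−ω_c) = −62(0−ω_c)  ⇒  90ω_c = 28  ⇒  ω_c = 14/45
ω_c/ω_s = 14/45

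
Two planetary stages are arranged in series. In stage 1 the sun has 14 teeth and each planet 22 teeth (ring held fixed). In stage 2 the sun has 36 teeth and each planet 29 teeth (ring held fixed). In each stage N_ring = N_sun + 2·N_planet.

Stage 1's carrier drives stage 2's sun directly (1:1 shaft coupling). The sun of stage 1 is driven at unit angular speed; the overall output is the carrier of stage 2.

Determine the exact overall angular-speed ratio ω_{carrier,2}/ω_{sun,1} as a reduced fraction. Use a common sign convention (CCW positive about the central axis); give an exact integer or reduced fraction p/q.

7/130

Stage 1: N_ring = 14 + 2·22 = 58
Stage 1: 14(ω_s−ω_c) = −58(ω_r−ω_c),  ω_r=0, ω_s=1
Stage 1: 14(1−ω_c) = −58(0−ω_c)  ⇒  72ω_c = 14  ⇒  ω_c = 7/36
  ⇒ ω_c¹/ω_s¹ = 7/36
Stage 2: N_ring = 36 + 2·29 = 94
Stage 2: 36(ω_s−ω_c) = −94(ω_r−ω_c),  ω_r=0, ω_s=1
Stage 2: 36(1−ω_c) = −94(0−ω_c)  ⇒  130ω_c = 36  ⇒  ω_c = 18/65
  ⇒ ω_c²/ω_s² = 18/65
Coupling ω_s² = ω_c¹ ⇒ overall = 7/36 × 18/65 = 7/130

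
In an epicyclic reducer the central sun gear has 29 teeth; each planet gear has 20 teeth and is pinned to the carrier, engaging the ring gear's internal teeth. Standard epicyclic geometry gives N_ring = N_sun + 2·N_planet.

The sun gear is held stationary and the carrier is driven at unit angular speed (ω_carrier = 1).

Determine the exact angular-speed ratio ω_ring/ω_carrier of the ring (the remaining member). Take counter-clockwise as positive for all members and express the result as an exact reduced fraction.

98/69

N_ring = 29 + 2·20 = 69
29(ω_s−ω_c) = −69(ω_r−ω_c),  ω_s=0, ω_c=1
ω_r = 1 − (29/69)(0−1) = 98/69
ω_r/ω_c = 98/69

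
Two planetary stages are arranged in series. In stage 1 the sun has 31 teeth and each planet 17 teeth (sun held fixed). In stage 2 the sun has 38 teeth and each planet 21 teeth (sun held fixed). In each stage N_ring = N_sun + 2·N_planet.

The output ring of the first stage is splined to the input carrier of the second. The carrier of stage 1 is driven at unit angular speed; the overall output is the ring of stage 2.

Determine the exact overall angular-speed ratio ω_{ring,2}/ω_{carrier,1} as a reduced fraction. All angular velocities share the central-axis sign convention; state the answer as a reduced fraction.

Stage 1: N_ring = 31 + 2·17 = 65
Stage 1: 31(ω_s−ω_c) = −65(ω_r−ω_c),  ω_s=0, ω_c=1
Stage 1: ω_r = 1 − (31/65)(0−1) = 96/65
  ⇒ ω_r¹/ω_c¹ = 96/65
Stage 2: N_ring = 38 + 2·21 = 80
Stage 2: 38(ω_s−ω_c) = −80(ω_r−ω_c),  ω_s=0, ω_c=1
Stage 2: ω_r = 1 − (38/80)(0−1) = 59/40
  ⇒ ω_r²/ω_c² = 59/40
Coupling ω_c² = ω_r¹ ⇒ overall = 96/65 × 59/40 = 708/325

708/325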